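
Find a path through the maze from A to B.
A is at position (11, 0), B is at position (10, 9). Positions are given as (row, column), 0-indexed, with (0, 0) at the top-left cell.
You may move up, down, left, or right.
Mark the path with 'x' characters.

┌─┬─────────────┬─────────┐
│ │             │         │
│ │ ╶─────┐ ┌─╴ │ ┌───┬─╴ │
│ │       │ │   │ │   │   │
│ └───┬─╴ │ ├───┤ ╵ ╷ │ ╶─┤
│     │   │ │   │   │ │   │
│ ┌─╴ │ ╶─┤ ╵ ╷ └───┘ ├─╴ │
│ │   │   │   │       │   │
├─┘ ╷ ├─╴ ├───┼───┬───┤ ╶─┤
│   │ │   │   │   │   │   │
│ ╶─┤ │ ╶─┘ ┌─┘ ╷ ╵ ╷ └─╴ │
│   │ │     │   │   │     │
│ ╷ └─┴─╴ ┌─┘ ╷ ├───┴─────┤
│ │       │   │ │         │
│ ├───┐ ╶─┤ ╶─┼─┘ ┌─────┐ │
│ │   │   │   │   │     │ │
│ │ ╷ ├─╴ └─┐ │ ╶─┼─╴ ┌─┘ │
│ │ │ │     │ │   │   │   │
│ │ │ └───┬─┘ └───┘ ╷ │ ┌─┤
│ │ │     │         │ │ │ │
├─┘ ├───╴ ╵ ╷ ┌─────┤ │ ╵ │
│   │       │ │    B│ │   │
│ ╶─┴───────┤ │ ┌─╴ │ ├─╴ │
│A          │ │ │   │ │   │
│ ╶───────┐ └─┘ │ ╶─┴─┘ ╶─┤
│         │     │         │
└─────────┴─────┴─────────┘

Finding the shortest path from (11, 0) to (10, 9):
Path length: 12 steps
Directions: right → right → right → right → right → down → right → right → up → up → right → right

Solution:

┌─┬─────────────┬─────────┐
│ │             │         │
│ │ ╶─────┐ ┌─╴ │ ┌───┬─╴ │
│ │       │ │   │ │   │   │
│ └───┬─╴ │ ├───┤ ╵ ╷ │ ╶─┤
│     │   │ │   │   │ │   │
│ ┌─╴ │ ╶─┤ ╵ ╷ └───┘ ├─╴ │
│ │   │   │   │       │   │
├─┘ ╷ ├─╴ ├───┼───┬───┤ ╶─┤
│   │ │   │   │   │   │   │
│ ╶─┤ │ ╶─┘ ┌─┘ ╷ ╵ ╷ └─╴ │
│   │ │     │   │   │     │
│ ╷ └─┴─╴ ┌─┘ ╷ ├───┴─────┤
│ │       │   │ │         │
│ ├───┐ ╶─┤ ╶─┼─┘ ┌─────┐ │
│ │   │   │   │   │     │ │
│ │ ╷ ├─╴ └─┐ │ ╶─┼─╴ ┌─┘ │
│ │ │ │     │ │   │   │   │
│ │ │ └───┬─┘ └───┘ ╷ │ ┌─┤
│ │ │     │         │ │ │ │
├─┘ ├───╴ ╵ ╷ ┌─────┤ │ ╵ │
│   │       │ │x x B│ │   │
│ ╶─┴───────┤ │ ┌─╴ │ ├─╴ │
│A x x x x x│ │x│   │ │   │
│ ╶───────┐ └─┘ │ ╶─┴─┘ ╶─┤
│         │x x x│         │
└─────────┴─────┴─────────┘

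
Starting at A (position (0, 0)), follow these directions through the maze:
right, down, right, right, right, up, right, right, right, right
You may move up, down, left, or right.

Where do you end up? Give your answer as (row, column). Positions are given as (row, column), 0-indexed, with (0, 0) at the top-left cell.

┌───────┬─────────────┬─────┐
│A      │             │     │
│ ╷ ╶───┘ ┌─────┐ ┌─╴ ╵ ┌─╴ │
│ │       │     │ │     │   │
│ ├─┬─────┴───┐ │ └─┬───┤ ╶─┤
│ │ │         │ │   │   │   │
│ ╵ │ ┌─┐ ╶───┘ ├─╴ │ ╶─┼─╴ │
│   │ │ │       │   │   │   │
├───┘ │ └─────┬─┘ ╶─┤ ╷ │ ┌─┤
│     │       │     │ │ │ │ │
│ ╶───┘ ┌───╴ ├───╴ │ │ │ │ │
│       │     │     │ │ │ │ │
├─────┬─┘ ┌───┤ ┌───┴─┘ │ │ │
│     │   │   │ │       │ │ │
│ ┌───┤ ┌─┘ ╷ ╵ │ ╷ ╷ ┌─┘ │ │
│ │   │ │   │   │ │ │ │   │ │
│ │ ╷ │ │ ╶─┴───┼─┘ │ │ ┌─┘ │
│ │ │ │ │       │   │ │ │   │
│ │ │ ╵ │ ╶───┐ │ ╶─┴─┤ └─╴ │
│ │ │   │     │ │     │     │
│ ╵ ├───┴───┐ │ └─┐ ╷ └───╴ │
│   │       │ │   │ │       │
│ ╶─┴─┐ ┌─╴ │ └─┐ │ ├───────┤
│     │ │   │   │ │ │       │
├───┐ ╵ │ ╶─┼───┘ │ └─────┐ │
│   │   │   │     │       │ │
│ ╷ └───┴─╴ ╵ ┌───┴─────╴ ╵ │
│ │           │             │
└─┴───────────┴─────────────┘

Following directions step by step:
Start: (0, 0)
  right: (0, 0) → (0, 1)
  down: (0, 1) → (1, 1)
  right: (1, 1) → (1, 2)
  right: (1, 2) → (1, 3)
  right: (1, 3) → (1, 4)
  up: (1, 4) → (0, 4)
  right: (0, 4) → (0, 5)
  right: (0, 5) → (0, 6)
  right: (0, 6) → (0, 7)
  right: (0, 7) → (0, 8)
Final position: (0, 8)

Path taken:

┌───────┬─────────────┬─────┐
│A ↓    │↱ → → → B    │     │
│ ╷ ╶───┘ ┌─────┐ ┌─╴ ╵ ┌─╴ │
│ │↳ → → ↑│     │ │     │   │
│ ├─┬─────┴───┐ │ └─┬───┤ ╶─┤
│ │ │         │ │   │   │   │
│ ╵ │ ┌─┐ ╶───┘ ├─╴ │ ╶─┼─╴ │
│   │ │ │       │   │   │   │
├───┘ │ └─────┬─┘ ╶─┤ ╷ │ ┌─┤
│     │       │     │ │ │ │ │
│ ╶───┘ ┌───╴ ├───╴ │ │ │ │ │
│       │     │     │ │ │ │ │
├─────┬─┘ ┌───┤ ┌───┴─┘ │ │ │
│     │   │   │ │       │ │ │
│ ┌───┤ ┌─┘ ╷ ╵ │ ╷ ╷ ┌─┘ │ │
│ │   │ │   │   │ │ │ │   │ │
│ │ ╷ │ │ ╶─┴───┼─┘ │ │ ┌─┘ │
│ │ │ │ │       │   │ │ │   │
│ │ │ ╵ │ ╶───┐ │ ╶─┴─┤ └─╴ │
│ │ │   │     │ │     │     │
│ ╵ ├───┴───┐ │ └─┐ ╷ └───╴ │
│   │       │ │   │ │       │
│ ╶─┴─┐ ┌─╴ │ └─┐ │ ├───────┤
│     │ │   │   │ │ │       │
├───┐ ╵ │ ╶─┼───┘ │ └─────┐ │
│   │   │   │     │       │ │
│ ╷ └───┴─╴ ╵ ┌───┴─────╴ ╵ │
│ │           │             │
└─┴───────────┴─────────────┘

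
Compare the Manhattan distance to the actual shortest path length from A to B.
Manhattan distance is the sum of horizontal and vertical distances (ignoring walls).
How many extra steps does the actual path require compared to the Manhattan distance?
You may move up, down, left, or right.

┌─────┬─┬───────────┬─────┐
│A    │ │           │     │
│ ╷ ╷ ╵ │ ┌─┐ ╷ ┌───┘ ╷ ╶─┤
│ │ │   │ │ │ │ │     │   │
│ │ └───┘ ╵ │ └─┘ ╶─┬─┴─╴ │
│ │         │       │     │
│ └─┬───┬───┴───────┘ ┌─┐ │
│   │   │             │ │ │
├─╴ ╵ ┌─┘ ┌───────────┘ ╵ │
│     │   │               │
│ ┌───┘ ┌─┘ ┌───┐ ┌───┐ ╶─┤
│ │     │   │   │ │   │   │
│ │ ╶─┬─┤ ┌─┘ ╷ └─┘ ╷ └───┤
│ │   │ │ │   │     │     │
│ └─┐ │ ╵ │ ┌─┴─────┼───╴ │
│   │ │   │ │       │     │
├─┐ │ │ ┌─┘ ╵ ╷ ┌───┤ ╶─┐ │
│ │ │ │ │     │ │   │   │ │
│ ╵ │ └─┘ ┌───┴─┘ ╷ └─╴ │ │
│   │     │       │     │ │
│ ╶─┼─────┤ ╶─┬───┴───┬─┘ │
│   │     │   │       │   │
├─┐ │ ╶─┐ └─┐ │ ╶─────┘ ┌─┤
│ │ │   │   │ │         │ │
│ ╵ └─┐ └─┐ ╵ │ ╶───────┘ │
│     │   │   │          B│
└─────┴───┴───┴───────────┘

Manhattan distance: |12 - 0| + |12 - 0| = 24
Actual path length: 74
Extra steps: 74 - 24 = 50

Solution:

┌─────┬─┬───────────┬─────┐
│A ↓  │ │↱ → ↓      │↱ ↓  │
│ ╷ ╷ ╵ │ ┌─┐ ╷ ┌───┘ ╷ ╶─┤
│ │↓│   │↑│ │↓│ │↱ → ↑│↳ ↓│
│ │ └───┘ ╵ │ └─┘ ╶─┬─┴─╴ │
│ │↳ → → ↑  │↳ → ↑  │↓ ← ↲│
│ └─┬───┬───┴───────┘ ┌─┐ │
│   │   │↓ ← ← ← ← ← ↲│ │ │
├─╴ ╵ ┌─┘ ┌───────────┘ ╵ │
│     │↓ ↲│               │
│ ┌───┘ ┌─┘ ┌───┐ ┌───┐ ╶─┤
│ │↓ ← ↲│   │↱ ↓│ │↱ ↓│   │
│ │ ╶─┬─┤ ┌─┘ ╷ └─┘ ╷ └───┤
│ │↳ ↓│ │ │↱ ↑│↳ → ↑│↳ → ↓│
│ └─┐ │ ╵ │ ┌─┴─────┼───╴ │
│   │↓│   │↑│       │    ↓│
├─┐ │ │ ┌─┘ ╵ ╷ ┌───┤ ╶─┐ │
│ │ │↓│ │↱ ↑  │ │   │   │↓│
│ ╵ │ └─┘ ┌───┴─┘ ╷ └─╴ │ │
│   │↳ → ↑│       │     │↓│
│ ╶─┼─────┤ ╶─┬───┴───┬─┘ │
│   │     │   │       │↓ ↲│
├─┐ │ ╶─┐ └─┐ │ ╶─────┘ ┌─┤
│ │ │   │   │ │↓ ← ← ← ↲│ │
│ ╵ └─┐ └─┐ ╵ │ ╶───────┘ │
│     │   │   │↳ → → → → B│
└─────┴───┴───┴───────────┘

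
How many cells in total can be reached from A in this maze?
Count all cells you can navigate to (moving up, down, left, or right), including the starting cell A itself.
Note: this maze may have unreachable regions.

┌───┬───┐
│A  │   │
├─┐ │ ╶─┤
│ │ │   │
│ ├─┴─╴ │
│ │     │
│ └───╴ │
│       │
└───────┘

Using BFS/flood-fill to find all reachable cells from A:
Maze size: 4 × 4 = 16 total cells
13 cell(s) are walled off and cannot be reached from A.
Reachable cells: 3

Reachable region (· marks reachable cells):

┌───┬───┐
│A ·│   │
├─┐ │ ╶─┤
│ │·│   │
│ ├─┴─╴ │
│ │     │
│ └───╴ │
│       │
└───────┘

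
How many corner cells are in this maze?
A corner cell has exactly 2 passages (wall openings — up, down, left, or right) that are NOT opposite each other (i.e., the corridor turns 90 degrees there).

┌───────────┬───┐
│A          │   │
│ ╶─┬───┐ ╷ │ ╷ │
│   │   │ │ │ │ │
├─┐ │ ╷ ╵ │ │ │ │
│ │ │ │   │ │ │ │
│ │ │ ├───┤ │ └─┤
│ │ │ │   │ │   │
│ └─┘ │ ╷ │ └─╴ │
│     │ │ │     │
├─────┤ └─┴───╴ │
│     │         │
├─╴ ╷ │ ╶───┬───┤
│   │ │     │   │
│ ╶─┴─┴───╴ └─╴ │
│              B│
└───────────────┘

Counting corner cells (2 non-opposite passages):
Total corners: 26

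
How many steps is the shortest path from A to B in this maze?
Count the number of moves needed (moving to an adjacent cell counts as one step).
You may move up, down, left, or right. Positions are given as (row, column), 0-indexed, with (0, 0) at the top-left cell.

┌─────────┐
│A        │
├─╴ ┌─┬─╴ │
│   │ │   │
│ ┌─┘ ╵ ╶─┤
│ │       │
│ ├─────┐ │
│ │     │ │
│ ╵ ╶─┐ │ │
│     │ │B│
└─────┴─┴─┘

Using BFS to find shortest path:
Start: (0, 0), End: (4, 4)
Path found:
(0,0) → (0,1) → (0,2) → (0,3) → (0,4) → (1,4) → (1,3) → (2,3) → (2,4) → (3,4) → (4,4)
Number of steps: 10

Solution:

┌─────────┐
│A → → → ↓│
├─╴ ┌─┬─╴ │
│   │ │↓ ↲│
│ ┌─┘ ╵ ╶─┤
│ │    ↳ ↓│
│ ├─────┐ │
│ │     │↓│
│ ╵ ╶─┐ │ │
│     │ │B│
└─────┴─┴─┘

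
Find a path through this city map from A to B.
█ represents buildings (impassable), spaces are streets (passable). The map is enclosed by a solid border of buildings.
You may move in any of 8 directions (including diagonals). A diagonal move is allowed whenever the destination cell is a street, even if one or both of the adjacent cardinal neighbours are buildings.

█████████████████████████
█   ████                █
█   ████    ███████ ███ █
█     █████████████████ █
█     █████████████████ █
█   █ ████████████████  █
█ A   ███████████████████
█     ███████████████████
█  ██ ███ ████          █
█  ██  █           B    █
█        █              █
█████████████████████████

Finding the shortest path from A to B:
Movement: 8-directional
Path length: 17 steps
Directions: right → down-right → down-right → down-right → down-right → right → up-right → right → right → right → right → right → right → right → right → right → right

Solution:

█████████████████████████
█   ████                █
█   ████    ███████ ███ █
█     █████████████████ █
█     █████████████████ █
█   █ ████████████████  █
█ A↘  ███████████████████
█   ↘ ███████████████████
█  ██↘███ ████          █
█  ██ ↘█ →→→→→→→→→→B    █
█      →↗█              █
█████████████████████████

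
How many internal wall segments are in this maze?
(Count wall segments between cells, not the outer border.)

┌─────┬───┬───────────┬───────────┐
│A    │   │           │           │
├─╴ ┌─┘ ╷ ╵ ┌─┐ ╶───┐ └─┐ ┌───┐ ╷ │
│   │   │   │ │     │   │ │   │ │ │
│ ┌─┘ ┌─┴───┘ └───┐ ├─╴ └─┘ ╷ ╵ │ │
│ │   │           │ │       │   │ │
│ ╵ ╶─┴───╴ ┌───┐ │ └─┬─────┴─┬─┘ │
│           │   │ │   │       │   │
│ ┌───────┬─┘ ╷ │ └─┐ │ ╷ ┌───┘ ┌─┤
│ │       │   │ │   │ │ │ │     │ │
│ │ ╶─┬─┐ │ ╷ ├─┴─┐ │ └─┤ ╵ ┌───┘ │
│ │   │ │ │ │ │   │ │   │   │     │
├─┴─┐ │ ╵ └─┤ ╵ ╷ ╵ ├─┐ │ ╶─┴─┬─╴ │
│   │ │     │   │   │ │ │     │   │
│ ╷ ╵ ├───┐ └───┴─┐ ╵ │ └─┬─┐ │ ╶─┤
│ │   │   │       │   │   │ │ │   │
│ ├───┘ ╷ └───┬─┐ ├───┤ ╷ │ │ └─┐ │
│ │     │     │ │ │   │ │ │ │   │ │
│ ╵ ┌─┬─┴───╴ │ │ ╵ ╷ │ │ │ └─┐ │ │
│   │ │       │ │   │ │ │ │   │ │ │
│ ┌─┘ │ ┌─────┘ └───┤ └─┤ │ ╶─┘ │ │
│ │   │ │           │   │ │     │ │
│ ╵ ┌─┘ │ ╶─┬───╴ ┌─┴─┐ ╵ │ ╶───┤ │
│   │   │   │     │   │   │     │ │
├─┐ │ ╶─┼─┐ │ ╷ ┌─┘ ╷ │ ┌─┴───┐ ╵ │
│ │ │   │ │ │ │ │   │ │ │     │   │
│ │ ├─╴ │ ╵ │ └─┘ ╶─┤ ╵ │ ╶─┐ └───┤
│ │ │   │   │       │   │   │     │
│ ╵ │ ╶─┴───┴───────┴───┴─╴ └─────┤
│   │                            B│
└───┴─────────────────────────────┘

Counting internal wall segments:
Total internal walls: 224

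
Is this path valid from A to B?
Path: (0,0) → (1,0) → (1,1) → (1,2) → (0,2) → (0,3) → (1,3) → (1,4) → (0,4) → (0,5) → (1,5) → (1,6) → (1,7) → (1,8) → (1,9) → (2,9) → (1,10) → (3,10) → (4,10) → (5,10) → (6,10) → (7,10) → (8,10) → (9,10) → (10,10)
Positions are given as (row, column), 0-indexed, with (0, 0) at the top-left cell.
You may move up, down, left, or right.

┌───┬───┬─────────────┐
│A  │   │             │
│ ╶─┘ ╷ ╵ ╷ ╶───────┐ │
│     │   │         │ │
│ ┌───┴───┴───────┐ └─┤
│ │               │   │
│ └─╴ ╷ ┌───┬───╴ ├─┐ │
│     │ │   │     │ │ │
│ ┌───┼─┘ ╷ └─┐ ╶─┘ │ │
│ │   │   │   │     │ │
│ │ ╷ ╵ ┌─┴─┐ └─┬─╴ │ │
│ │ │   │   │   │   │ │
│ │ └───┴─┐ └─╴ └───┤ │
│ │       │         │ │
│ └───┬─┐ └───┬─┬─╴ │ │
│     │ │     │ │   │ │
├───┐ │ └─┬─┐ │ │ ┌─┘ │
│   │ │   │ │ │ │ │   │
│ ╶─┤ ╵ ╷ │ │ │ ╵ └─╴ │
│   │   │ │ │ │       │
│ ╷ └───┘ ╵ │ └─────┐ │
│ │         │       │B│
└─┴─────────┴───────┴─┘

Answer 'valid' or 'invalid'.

Checking path validity:
Result: Invalid move at step 16: cannot move from (2, 9) to (1, 10).

invalid

Correct solution:

┌───┬───┬─────────────┐
│A  │↱ ↓│↱ ↓          │
│ ╶─┘ ╷ ╵ ╷ ╶───────┐ │
│↳ → ↑│↳ ↑│↳ → → → ↓│ │
│ ┌───┴───┴───────┐ └─┤
│ │               │↳ ↓│
│ └─╴ ╷ ┌───┬───╴ ├─┐ │
│     │ │   │     │ │↓│
│ ┌───┼─┘ ╷ └─┐ ╶─┘ │ │
│ │   │   │   │     │↓│
│ │ ╷ ╵ ┌─┴─┐ └─┬─╴ │ │
│ │ │   │   │   │   │↓│
│ │ └───┴─┐ └─╴ └───┤ │
│ │       │         │↓│
│ └───┬─┐ └───┬─┬─╴ │ │
│     │ │     │ │   │↓│
├───┐ │ └─┬─┐ │ │ ┌─┘ │
│   │ │   │ │ │ │ │  ↓│
│ ╶─┤ ╵ ╷ │ │ │ ╵ └─╴ │
│   │   │ │ │ │      ↓│
│ ╷ └───┘ ╵ │ └─────┐ │
│ │         │       │B│
└─┴─────────┴───────┴─┘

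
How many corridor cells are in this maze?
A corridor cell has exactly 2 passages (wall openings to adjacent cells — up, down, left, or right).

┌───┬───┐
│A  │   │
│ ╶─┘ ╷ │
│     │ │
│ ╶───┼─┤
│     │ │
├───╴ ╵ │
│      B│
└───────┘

Counting cells with exactly 2 passages:
Total corridor cells: 10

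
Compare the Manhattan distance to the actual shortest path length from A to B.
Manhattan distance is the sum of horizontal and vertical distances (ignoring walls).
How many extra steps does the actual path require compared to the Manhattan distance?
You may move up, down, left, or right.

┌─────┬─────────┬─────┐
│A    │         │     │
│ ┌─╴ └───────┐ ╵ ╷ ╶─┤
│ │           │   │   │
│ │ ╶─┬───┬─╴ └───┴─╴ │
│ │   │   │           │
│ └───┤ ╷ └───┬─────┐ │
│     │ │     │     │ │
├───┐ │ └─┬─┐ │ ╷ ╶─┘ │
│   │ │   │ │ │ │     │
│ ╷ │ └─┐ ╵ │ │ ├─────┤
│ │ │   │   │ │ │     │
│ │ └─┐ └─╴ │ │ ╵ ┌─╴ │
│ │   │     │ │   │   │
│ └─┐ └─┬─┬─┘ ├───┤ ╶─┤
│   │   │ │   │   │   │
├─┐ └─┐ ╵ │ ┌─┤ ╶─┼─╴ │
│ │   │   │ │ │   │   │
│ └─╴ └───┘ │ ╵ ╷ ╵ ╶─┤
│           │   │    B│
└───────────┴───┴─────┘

Manhattan distance: |9 - 0| + |10 - 0| = 19
Actual path length: 33
Extra steps: 33 - 19 = 14

Solution:

┌─────┬─────────┬─────┐
│A → ↓│         │     │
│ ┌─╴ └───────┐ ╵ ╷ ╶─┤
│ │  ↳ → → → ↓│   │   │
│ │ ╶─┬───┬─╴ └───┴─╴ │
│ │   │   │  ↳ → → → ↓│
│ └───┤ ╷ └───┬─────┐ │
│     │ │     │↓ ↰  │↓│
├───┐ │ └─┬─┐ │ ╷ ╶─┘ │
│   │ │   │ │ │↓│↑ ← ↲│
│ ╷ │ └─┐ ╵ │ │ ├─────┤
│ │ │   │   │ │↓│↱ → ↓│
│ │ └─┐ └─╴ │ │ ╵ ┌─╴ │
│ │   │     │ │↳ ↑│↓ ↲│
│ └─┐ └─┬─┬─┘ ├───┤ ╶─┤
│   │   │ │   │   │↳ ↓│
├─┐ └─┐ ╵ │ ┌─┤ ╶─┼─╴ │
│ │   │   │ │ │   │↓ ↲│
│ └─╴ └───┘ │ ╵ ╷ ╵ ╶─┤
│           │   │  ↳ B│
└───────────┴───┴─────┘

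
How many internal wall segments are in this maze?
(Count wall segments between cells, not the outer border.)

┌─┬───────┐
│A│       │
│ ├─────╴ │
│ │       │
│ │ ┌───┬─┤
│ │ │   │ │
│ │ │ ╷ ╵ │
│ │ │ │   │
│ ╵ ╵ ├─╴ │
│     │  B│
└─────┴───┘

Counting internal wall segments:
Total internal walls: 16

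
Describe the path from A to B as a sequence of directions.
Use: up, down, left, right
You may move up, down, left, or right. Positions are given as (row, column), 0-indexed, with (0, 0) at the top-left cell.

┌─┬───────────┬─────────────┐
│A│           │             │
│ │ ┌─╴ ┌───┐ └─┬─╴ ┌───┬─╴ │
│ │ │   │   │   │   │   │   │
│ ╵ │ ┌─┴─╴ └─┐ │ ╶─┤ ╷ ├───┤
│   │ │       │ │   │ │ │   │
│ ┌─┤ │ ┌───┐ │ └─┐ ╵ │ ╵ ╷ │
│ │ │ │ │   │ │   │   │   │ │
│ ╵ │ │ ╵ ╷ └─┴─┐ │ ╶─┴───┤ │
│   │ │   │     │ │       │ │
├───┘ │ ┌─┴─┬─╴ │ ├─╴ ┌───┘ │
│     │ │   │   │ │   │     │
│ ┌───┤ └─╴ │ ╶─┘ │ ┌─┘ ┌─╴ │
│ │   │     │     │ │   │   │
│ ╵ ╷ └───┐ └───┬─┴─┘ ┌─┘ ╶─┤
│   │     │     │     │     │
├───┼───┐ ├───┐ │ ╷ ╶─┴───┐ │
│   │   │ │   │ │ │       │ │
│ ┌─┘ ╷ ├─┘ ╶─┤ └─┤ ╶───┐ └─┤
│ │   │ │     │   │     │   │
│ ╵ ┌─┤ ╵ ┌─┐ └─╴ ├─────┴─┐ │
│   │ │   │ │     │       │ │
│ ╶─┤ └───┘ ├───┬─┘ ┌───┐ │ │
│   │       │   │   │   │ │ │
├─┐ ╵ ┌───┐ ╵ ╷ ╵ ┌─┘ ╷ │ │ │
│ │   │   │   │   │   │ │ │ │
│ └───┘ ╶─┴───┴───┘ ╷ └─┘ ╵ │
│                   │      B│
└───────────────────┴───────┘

Finding the path and converting it to directions:
Path through cells: (0,0) → (1,0) → (2,0) → (2,1) → (1,1) → (0,1) → (0,2) → (0,3) → (0,4) → (0,5) → (0,6) → (1,6) → (1,7) → (2,7) → (3,7) → (3,8) → (4,8) → (5,8) → (6,8) → (6,7) → (6,6) → (5,6) → (5,7) → (4,7) → (4,6) → (4,5) → (3,5) → (3,4) → (4,4) → (4,3) → (5,3) → (6,3) → (6,4) → (6,5) → (7,5) → (7,6) → (7,7) → (8,7) → (9,7) → (9,8) → (10,8) → (10,7) → (10,6) → (9,6) → (9,5) → (9,4) → (10,4) → (10,3) → (9,3) → (8,3) → (8,2) → (9,2) → (9,1) → (10,1) → (10,0) → (11,0) → (11,1) → (12,1) → (12,2) → (11,2) → (11,3) → (11,4) → (11,5) → (12,5) → (12,6) → (11,6) → (11,7) → (12,7) → (12,8) → (11,8) → (11,9) → (10,9) → (10,10) → (10,11) → (10,12) → (11,12) → (12,12) → (13,12) → (13,13)
Directions: down, down, right, up, up, right, right, right, right, right, down, right, down, down, right, down, down, down, left, left, up, right, up, left, left, up, left, down, left, down, down, right, right, down, right, right, down, down, right, down, left, left, up, left, left, down, left, up, up, left, down, left, down, left, down, right, down, right, up, right, right, right, down, right, up, right, down, right, up, right, up, right, right, right, down, down, down, right

Solution:

┌─┬───────────┬─────────────┐
│A│↱ → → → → ↓│             │
│ │ ┌─╴ ┌───┐ └─┬─╴ ┌───┬─╴ │
│↓│↑│   │   │↳ ↓│   │   │   │
│ ╵ │ ┌─┴─╴ └─┐ │ ╶─┤ ╷ ├───┤
│↳ ↑│ │       │↓│   │ │ │   │
│ ┌─┤ │ ┌───┐ │ └─┐ ╵ │ ╵ ╷ │
│ │ │ │ │↓ ↰│ │↳ ↓│   │   │ │
│ ╵ │ │ ╵ ╷ └─┴─┐ │ ╶─┴───┤ │
│   │ │↓ ↲│↑ ← ↰│↓│       │ │
├───┘ │ ┌─┴─┬─╴ │ ├─╴ ┌───┘ │
│     │↓│   │↱ ↑│↓│   │     │
│ ┌───┤ └─╴ │ ╶─┘ │ ┌─┘ ┌─╴ │
│ │   │↳ → ↓│↑ ← ↲│ │   │   │
│ ╵ ╷ └───┐ └───┬─┴─┘ ┌─┘ ╶─┤
│   │     │↳ → ↓│     │     │
├───┼───┐ ├───┐ │ ╷ ╶─┴───┐ │
│   │↓ ↰│ │   │↓│ │       │ │
│ ┌─┘ ╷ ├─┘ ╶─┤ └─┤ ╶───┐ └─┤
│ │↓ ↲│↑│↓ ← ↰│↳ ↓│     │   │
│ ╵ ┌─┤ ╵ ┌─┐ └─╴ ├─────┴─┐ │
│↓ ↲│ │↑ ↲│ │↑ ← ↲│↱ → → ↓│ │
│ ╶─┤ └───┘ ├───┬─┘ ┌───┐ │ │
│↳ ↓│↱ → → ↓│↱ ↓│↱ ↑│   │↓│ │
├─┐ ╵ ┌───┐ ╵ ╷ ╵ ┌─┘ ╷ │ │ │
│ │↳ ↑│   │↳ ↑│↳ ↑│   │ │↓│ │
│ └───┘ ╶─┴───┴───┘ ╷ └─┘ ╵ │
│                   │    ↳ B│
└───────────────────┴───────┘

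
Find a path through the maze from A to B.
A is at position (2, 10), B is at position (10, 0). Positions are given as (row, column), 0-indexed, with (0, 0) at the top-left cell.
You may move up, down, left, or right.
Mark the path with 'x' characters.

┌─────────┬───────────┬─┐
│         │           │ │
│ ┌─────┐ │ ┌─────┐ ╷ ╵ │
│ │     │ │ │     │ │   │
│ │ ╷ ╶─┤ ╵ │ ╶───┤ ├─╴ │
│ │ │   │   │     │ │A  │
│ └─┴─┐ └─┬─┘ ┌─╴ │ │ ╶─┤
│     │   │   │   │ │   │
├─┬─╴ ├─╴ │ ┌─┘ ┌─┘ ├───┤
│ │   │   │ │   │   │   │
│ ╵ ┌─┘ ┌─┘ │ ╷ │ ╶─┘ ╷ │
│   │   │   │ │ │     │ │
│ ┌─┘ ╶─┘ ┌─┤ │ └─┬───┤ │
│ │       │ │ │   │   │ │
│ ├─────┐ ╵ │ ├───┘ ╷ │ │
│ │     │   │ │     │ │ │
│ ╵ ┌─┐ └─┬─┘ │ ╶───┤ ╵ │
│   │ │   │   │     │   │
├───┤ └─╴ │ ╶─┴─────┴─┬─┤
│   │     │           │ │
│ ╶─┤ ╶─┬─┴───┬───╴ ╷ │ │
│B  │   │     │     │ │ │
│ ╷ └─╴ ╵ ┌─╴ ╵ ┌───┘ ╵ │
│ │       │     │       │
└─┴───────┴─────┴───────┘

Finding the shortest path from (2, 10) to (10, 0):
Path length: 46 steps
Directions: right → up → left → up → left → left → left → left → left → down → down → left → up → up → left → left → left → left → down → down → down → right → right → down → left → down → left → down → down → down → right → up → right → right → down → right → down → left → left → down → right → down → left → left → up → left

Solution:

┌─────────┬───────────┬─┐
│x x x x x│x x x x x x│ │
│ ┌─────┐ │ ┌─────┐ ╷ ╵ │
│x│     │x│x│     │ │x x│
│ │ ╷ ╶─┤ ╵ │ ╶───┤ ├─╴ │
│x│ │   │x x│     │ │A x│
│ └─┴─┐ └─┬─┘ ┌─╴ │ │ ╶─┤
│x x x│   │   │   │ │   │
├─┬─╴ ├─╴ │ ┌─┘ ┌─┘ ├───┤
│ │x x│   │ │   │   │   │
│ ╵ ┌─┘ ┌─┘ │ ╷ │ ╶─┘ ╷ │
│x x│   │   │ │ │     │ │
│ ┌─┘ ╶─┘ ┌─┤ │ └─┬───┤ │
│x│       │ │ │   │   │ │
│ ├─────┐ ╵ │ ├───┘ ╷ │ │
│x│x x x│   │ │     │ │ │
│ ╵ ┌─┐ └─┬─┘ │ ╶───┤ ╵ │
│x x│ │x x│   │     │   │
├───┤ └─╴ │ ╶─┴─────┴─┬─┤
│   │x x x│           │ │
│ ╶─┤ ╶─┬─┴───┬───╴ ╷ │ │
│B x│x x│     │     │ │ │
│ ╷ └─╴ ╵ ┌─╴ ╵ ┌───┘ ╵ │
│ │x x x  │     │       │
└─┴───────┴─────┴───────┘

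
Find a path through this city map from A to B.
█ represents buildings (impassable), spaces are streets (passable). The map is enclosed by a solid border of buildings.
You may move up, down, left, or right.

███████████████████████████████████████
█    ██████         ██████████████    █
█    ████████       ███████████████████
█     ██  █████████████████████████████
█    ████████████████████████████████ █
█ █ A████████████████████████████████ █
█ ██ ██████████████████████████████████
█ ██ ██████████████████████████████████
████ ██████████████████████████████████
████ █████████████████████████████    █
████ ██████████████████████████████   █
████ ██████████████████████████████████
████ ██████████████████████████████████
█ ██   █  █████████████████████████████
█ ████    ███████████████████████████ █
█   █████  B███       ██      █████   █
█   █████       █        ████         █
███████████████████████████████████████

Finding the shortest path from A to B:
Movement: cardinal only
Path length: 17 steps
Directions: down → down → down → down → down → down → down → down → right → right → down → right → right → right → down → right → right

Solution:

███████████████████████████████████████
█    ██████         ██████████████    █
█    ████████       ███████████████████
█     ██  █████████████████████████████
█    ████████████████████████████████ █
█ █ A████████████████████████████████ █
█ ██↓██████████████████████████████████
█ ██↓██████████████████████████████████
████↓██████████████████████████████████
████↓█████████████████████████████    █
████↓██████████████████████████████   █
████↓██████████████████████████████████
████↓██████████████████████████████████
█ ██↳→↓█  █████████████████████████████
█ ████↳→→↓███████████████████████████ █
█   █████↳→B███       ██      █████   █
█   █████       █        ████         █
███████████████████████████████████████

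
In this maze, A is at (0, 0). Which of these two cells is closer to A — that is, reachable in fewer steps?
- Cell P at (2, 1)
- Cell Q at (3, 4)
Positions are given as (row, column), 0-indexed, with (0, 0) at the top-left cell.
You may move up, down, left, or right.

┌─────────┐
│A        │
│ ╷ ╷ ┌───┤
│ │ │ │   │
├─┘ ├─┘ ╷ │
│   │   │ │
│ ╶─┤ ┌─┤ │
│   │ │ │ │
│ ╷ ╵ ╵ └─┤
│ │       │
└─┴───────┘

Shortest path A → P at (2, 1): 3 steps
Shortest path A → Q at (3, 4): 15 steps

P is closer (3 steps vs 15 steps).

Path to P:

┌─────────┐
│A ↓      │
│ ╷ ╷ ┌───┤
│ │↓│ │   │
├─┘ ├─┘ ╷ │
│  P│   │ │
│ ╶─┤ ┌─┤ │
│   │ │ │ │
│ ╷ ╵ ╵ └─┤
│ │       │
└─┴───────┘

Path to Q:

┌─────────┐
│A ↓      │
│ ╷ ╷ ┌───┤
│ │↓│ │↱ ↓│
├─┘ ├─┘ ╷ │
│↓ ↲│↱ ↑│↓│
│ ╶─┤ ┌─┤ │
│↳ ↓│↑│ │Q│
│ ╷ ╵ ╵ └─┤
│ │↳ ↑    │
└─┴───────┘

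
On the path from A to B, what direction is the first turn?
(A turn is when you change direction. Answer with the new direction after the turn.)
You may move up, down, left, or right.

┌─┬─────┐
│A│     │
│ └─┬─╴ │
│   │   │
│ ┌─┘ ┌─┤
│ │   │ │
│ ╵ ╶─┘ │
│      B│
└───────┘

Directions: down, down, down, right, right, right
First turn direction: right

Solution:

┌─┬─────┐
│A│     │
│ └─┬─╴ │
│↓  │   │
│ ┌─┘ ┌─┤
│↓│   │ │
│ ╵ ╶─┘ │
│↳ → → B│
└───────┘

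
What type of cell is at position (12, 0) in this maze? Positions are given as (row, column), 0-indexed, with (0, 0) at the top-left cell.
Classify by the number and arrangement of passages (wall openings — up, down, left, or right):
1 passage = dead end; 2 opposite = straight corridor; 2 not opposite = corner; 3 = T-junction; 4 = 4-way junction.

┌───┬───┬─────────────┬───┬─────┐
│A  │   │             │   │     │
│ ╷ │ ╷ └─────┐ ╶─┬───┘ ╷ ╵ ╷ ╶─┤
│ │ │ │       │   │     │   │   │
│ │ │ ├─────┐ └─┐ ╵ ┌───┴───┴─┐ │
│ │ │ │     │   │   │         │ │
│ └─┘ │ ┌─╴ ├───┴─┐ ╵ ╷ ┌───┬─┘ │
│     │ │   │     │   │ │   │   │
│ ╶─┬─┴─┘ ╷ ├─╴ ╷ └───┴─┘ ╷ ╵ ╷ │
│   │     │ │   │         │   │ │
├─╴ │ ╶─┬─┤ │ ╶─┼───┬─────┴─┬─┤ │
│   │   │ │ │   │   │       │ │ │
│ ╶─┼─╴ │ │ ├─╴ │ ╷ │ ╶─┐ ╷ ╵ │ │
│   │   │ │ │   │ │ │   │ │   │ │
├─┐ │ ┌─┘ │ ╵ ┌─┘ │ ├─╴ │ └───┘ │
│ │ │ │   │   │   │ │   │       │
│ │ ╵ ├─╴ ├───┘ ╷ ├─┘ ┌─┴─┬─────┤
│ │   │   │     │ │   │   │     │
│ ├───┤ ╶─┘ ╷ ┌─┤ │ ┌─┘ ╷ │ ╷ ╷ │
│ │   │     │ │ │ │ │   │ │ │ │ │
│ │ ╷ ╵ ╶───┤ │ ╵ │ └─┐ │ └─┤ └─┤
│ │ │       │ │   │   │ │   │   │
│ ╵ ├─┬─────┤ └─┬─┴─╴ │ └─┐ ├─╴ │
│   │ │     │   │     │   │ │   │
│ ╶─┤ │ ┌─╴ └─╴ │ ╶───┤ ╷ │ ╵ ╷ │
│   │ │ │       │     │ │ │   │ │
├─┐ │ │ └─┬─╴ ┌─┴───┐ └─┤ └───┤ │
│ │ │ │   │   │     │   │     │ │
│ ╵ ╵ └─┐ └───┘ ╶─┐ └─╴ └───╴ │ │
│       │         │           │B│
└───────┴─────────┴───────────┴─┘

Checking cell at (12, 0):
Number of passages: 2
Cell type: corner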